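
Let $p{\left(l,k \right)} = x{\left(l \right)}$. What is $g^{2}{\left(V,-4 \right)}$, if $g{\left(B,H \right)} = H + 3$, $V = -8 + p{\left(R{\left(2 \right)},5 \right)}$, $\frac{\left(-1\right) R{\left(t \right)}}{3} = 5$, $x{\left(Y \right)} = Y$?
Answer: $1$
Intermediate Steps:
$R{\left(t \right)} = -15$ ($R{\left(t \right)} = \left(-3\right) 5 = -15$)
$p{\left(l,k \right)} = l$
$V = -23$ ($V = -8 - 15 = -23$)
$g{\left(B,H \right)} = 3 + H$
$g^{2}{\left(V,-4 \right)} = \left(3 - 4\right)^{2} = \left(-1\right)^{2} = 1$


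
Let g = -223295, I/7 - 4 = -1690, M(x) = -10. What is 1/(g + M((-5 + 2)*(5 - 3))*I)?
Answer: -1/105275 ≈ -9.4989e-6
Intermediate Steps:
I = -11802 (I = 28 + 7*(-1690) = 28 - 11830 = -11802)
1/(g + M((-5 + 2)*(5 - 3))*I) = 1/(-223295 - 10*(-11802)) = 1/(-223295 + 118020) = 1/(-105275) = -1/105275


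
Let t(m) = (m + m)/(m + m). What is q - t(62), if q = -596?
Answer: -597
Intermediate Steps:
t(m) = 1 (t(m) = (2*m)/((2*m)) = (2*m)*(1/(2*m)) = 1)
q - t(62) = -596 - 1*1 = -596 - 1 = -597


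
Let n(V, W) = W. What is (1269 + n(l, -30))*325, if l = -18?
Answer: 402675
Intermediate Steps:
(1269 + n(l, -30))*325 = (1269 - 30)*325 = 1239*325 = 402675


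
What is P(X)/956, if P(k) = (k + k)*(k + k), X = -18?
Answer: 324/239 ≈ 1.3556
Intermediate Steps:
P(k) = 4*k**2 (P(k) = (2*k)*(2*k) = 4*k**2)
P(X)/956 = (4*(-18)**2)/956 = (4*324)*(1/956) = 1296*(1/956) = 324/239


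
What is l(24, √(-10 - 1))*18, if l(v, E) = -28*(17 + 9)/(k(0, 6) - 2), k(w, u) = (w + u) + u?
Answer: -6552/5 ≈ -1310.4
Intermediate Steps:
k(w, u) = w + 2*u (k(w, u) = (u + w) + u = w + 2*u)
l(v, E) = -364/5 (l(v, E) = -28*(17 + 9)/((0 + 2*6) - 2) = -28*26/((0 + 12) - 2) = -28*26/(12 - 2) = -28/(10*(1/26)) = -28/5/13 = -28*13/5 = -364/5)
l(24, √(-10 - 1))*18 = -364/5*18 = -6552/5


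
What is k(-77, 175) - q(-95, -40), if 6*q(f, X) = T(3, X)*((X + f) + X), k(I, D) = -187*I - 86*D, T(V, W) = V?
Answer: -1127/2 ≈ -563.50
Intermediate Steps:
q(f, X) = X + f/2 (q(f, X) = (3*((X + f) + X))/6 = (3*(f + 2*X))/6 = (3*f + 6*X)/6 = X + f/2)
k(-77, 175) - q(-95, -40) = (-187*(-77) - 86*175) - (-40 + (½)*(-95)) = (14399 - 15050) - (-40 - 95/2) = -651 - 1*(-175/2) = -651 + 175/2 = -1127/2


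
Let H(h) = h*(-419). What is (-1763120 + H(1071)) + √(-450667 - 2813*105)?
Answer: -2211869 + 4*I*√46627 ≈ -2.2119e+6 + 863.73*I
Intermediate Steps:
H(h) = -419*h
(-1763120 + H(1071)) + √(-450667 - 2813*105) = (-1763120 - 419*1071) + √(-450667 - 2813*105) = (-1763120 - 448749) + √(-450667 - 295365) = -2211869 + √(-746032) = -2211869 + 4*I*√46627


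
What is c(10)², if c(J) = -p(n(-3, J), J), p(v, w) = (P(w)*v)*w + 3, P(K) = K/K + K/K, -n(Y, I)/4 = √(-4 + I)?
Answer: 38409 - 480*√6 ≈ 37233.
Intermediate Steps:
n(Y, I) = -4*√(-4 + I)
P(K) = 2 (P(K) = 1 + 1 = 2)
p(v, w) = 3 + 2*v*w (p(v, w) = (2*v)*w + 3 = 2*v*w + 3 = 3 + 2*v*w)
c(J) = -3 + 8*J*√(-4 + J) (c(J) = -(3 + 2*(-4*√(-4 + J))*J) = -(3 - 8*J*√(-4 + J)) = -3 + 8*J*√(-4 + J))
c(10)² = (-3 + 8*10*√(-4 + 10))² = (-3 + 8*10*√6)² = (-3 + 80*√6)²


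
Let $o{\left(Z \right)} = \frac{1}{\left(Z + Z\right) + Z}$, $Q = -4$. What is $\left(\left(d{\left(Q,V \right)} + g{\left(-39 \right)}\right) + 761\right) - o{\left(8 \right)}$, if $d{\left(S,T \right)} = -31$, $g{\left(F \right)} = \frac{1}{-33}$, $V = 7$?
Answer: $\frac{192701}{264} \approx 729.93$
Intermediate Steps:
$g{\left(F \right)} = - \frac{1}{33}$
$o{\left(Z \right)} = \frac{1}{3 Z}$ ($o{\left(Z \right)} = \frac{1}{2 Z + Z} = \frac{1}{3 Z}$)
$\left(\left(d{\left(Q,V \right)} + g{\left(-39 \right)}\right) + 761\right) - o{\left(8 \right)} = \left(\left(-31 - \frac{1}{33}\right) + 761\right) - \frac{1}{3 \cdot 8} = \left(- \frac{1024}{33} + 761\right) - \frac{1}{3} \cdot \frac{1}{8} = \frac{24089}{33} - \frac{1}{24} = \frac{192701}{264}$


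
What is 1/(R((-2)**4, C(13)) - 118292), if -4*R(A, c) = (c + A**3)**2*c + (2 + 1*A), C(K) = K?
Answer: -4/219963639 ≈ -1.8185e-8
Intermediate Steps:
R(A, c) = -1/2 - A/4 - c*(c + A**3)**2/4 (R(A, c) = -((c + A**3)**2*c + (2 + 1*A))/4 = -(c*(c + A**3)**2 + (2 + A))/4 = -(2 + A + c*(c + A**3)**2)/4 = -1/2 - A/4 - c*(c + A**3)**2/4)
1/(R((-2)**4, C(13)) - 118292) = 1/((-1/2 - 1/4*(-2)**4 - 1/4*13*(13 + ((-2)**4)**3)**2) - 118292) = 1/((-1/2 - 1/4*16 - 1/4*13*(13 + 16**3)**2) - 118292) = 1/((-1/2 - 4 - 1/4*13*(13 + 4096)**2) - 118292) = 1/((-1/2 - 4 - 1/4*13*4109**2) - 118292) = 1/((-1/2 - 4 - 1/4*13*16883881) - 118292) = 1/((-1/2 - 4 - 219490453/4) - 118292) = 1/(-219490471/4 - 118292) = 1/(-219963639/4) = -4/219963639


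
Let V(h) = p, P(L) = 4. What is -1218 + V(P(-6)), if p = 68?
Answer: -1150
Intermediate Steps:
V(h) = 68
-1218 + V(P(-6)) = -1218 + 68 = -1150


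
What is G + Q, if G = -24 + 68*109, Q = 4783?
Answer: 12171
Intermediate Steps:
G = 7388 (G = -24 + 7412 = 7388)
G + Q = 7388 + 4783 = 12171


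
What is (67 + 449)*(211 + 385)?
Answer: 307536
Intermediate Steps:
(67 + 449)*(211 + 385) = 516*596 = 307536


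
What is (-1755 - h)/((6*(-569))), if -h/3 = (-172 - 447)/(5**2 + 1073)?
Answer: 642949/1249524 ≈ 0.51455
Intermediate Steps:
h = 619/366 (h = -3*(-172 - 447)/(5**2 + 1073) = -(-1857)/(25 + 1073) = -(-1857)/1098 = -3*(-619/1098) = 619/366 ≈ 1.6913)
(-1755 - h)/((6*(-569))) = (-1755 - 1*619/366)/((6*(-569))) = (-1755 - 619/366)/(-3414) = -642949/366*(-1/3414) = 642949/1249524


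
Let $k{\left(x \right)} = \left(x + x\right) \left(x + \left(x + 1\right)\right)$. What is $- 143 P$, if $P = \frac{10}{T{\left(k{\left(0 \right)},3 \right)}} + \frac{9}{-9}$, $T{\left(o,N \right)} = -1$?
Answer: $1573$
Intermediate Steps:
$k{\left(x \right)} = 2 x \left(1 + 2 x\right)$ ($k{\left(x \right)} = 2 x \left(x + \left(1 + x\right)\right) = 2 x \left(1 + 2 x\right)$)
$P = -11$ ($P = \frac{10}{-1} + \frac{9}{-9} = 10 \left(-1\right) + 9 \left(- \frac{1}{9}\right) = -10 - 1 = -11$)
$- 143 P = \left(-143\right) \left(-11\right) = 1573$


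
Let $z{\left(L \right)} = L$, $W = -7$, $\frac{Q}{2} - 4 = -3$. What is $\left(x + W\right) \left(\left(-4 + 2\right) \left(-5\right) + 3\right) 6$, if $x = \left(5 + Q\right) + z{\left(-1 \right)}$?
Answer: $-78$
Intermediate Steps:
$Q = 2$ ($Q = 8 + 2 \left(-3\right) = 8 - 6 = 2$)
$x = 6$ ($x = \left(5 + 2\right) - 1 = 7 - 1 = 6$)
$\left(x + W\right) \left(\left(-4 + 2\right) \left(-5\right) + 3\right) 6 = \left(6 - 7\right) \left(\left(-4 + 2\right) \left(-5\right) + 3\right) 6 = - \left(\left(-2\right) \left(-5\right) + 3\right) 6 = - \left(10 + 3\right) 6 = - 13 \cdot 6 = \left(-1\right) 78 = -78$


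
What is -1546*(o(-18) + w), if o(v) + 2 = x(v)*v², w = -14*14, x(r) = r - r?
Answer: 306108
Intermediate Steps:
x(r) = 0
w = -196
o(v) = -2 (o(v) = -2 + 0*v² = -2 + 0 = -2)
-1546*(o(-18) + w) = -1546*(-2 - 196) = -1546*(-198) = 306108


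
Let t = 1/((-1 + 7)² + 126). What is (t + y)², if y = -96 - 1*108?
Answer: 1092104209/26244 ≈ 41614.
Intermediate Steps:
t = 1/162 (t = 1/(6² + 126) = 1/(36 + 126) = 1/162 ≈ 0.0061728)
y = -204 (y = -96 - 108 = -204)
(t + y)² = (1/162 - 204)² = (-33047/162)² = 1092104209/26244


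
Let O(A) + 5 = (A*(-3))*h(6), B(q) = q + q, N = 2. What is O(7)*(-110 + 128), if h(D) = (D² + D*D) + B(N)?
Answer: -28818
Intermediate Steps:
B(q) = 2*q
h(D) = 4 + 2*D² (h(D) = (D² + D*D) + 2*2 = (D² + D²) + 4 = 2*D² + 4 = 4 + 2*D²)
O(A) = -5 - 228*A (O(A) = -5 + (A*(-3))*(4 + 2*6²) = -5 + (-3*A)*(4 + 2*36) = -5 + (-3*A)*(4 + 72) = -5 - 3*A*76 = -5 - 228*A)
O(7)*(-110 + 128) = (-5 - 228*7)*(-110 + 128) = (-5 - 1596)*18 = -1601*18 = -28818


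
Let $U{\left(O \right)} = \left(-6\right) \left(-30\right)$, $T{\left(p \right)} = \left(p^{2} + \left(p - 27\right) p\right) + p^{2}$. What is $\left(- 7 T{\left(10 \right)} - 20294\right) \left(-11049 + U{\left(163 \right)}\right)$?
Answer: $222857976$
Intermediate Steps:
$T{\left(p \right)} = 2 p^{2} + p \left(-27 + p\right)$ ($T{\left(p \right)} = \left(p^{2} + \left(-27 + p\right) p\right) + p^{2} = \left(p^{2} + p \left(-27 + p\right)\right) + p^{2} = 2 p^{2} + p \left(-27 + p\right)$)
$U{\left(O \right)} = 180$
$\left(- 7 T{\left(10 \right)} - 20294\right) \left(-11049 + U{\left(163 \right)}\right) = \left(- 7 \cdot 3 \cdot 10 \left(-9 + 10\right) - 20294\right) \left(-11049 + 180\right) = \left(- 7 \cdot 3 \cdot 10 \cdot 1 - 20294\right) \left(-10869\right) = \left(\left(-7\right) 30 - 20294\right) \left(-10869\right) = \left(-210 - 20294\right) \left(-10869\right) = \left(-20504\right) \left(-10869\right) = 222857976$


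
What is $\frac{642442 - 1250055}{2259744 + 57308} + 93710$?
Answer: $\frac{217130335307}{2317052} \approx 93710.0$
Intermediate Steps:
$\frac{642442 - 1250055}{2259744 + 57308} + 93710 = \frac{642442 - 1250055}{2317052} + 93710 = \left(-607613\right) \frac{1}{2317052} + 93710 = - \frac{607613}{2317052} + 93710 = \frac{217130335307}{2317052}$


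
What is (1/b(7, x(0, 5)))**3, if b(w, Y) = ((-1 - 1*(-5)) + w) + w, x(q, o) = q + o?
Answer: 1/5832 ≈ 0.00017147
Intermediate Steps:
x(q, o) = o + q
b(w, Y) = 4 + 2*w (b(w, Y) = ((-1 + 5) + w) + w = (4 + w) + w = 4 + 2*w)
(1/b(7, x(0, 5)))**3 = (1/(4 + 2*7))**3 = (1/(4 + 14))**3 = (1/18)**3 = 1/5832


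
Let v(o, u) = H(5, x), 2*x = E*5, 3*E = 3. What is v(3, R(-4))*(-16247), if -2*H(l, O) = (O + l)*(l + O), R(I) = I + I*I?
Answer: 3655575/8 ≈ 4.5695e+5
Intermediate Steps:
E = 1 (E = (⅓)*3 = 1)
R(I) = I + I²
x = 5/2 (x = (1*5)/2 = (½)*5 = 5/2 ≈ 2.5000)
H(l, O) = -(O + l)²/2 (H(l, O) = -(O + l)*(l + O)/2 = -(O + l)*(O + l)/2 = -(O + l)²/2)
v(o, u) = -225/8 (v(o, u) = -(5/2 + 5)²/2 = -(15/2)²/2 = -½*225/4 = -225/8)
v(3, R(-4))*(-16247) = -225/8*(-16247) = 3655575/8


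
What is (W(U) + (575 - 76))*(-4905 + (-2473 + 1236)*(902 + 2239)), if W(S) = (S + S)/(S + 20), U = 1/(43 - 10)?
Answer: -1283187698802/661 ≈ -1.9413e+9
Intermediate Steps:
U = 1/33 ≈ 0.030303
W(S) = 2*S/(20 + S) (W(S) = (2*S)/(20 + S) = 2*S/(20 + S))
(W(U) + (575 - 76))*(-4905 + (-2473 + 1236)*(902 + 2239)) = (2*(1/33)/(20 + 1/33) + (575 - 76))*(-4905 + (-2473 + 1236)*(902 + 2239)) = (2*(1/33)/(661/33) + 499)*(-4905 - 1237*3141) = (2*(1/33)*(33/661) + 499)*(-4905 - 3885417) = (2/661 + 499)*(-3890322) = (329841/661)*(-3890322) = -1283187698802/661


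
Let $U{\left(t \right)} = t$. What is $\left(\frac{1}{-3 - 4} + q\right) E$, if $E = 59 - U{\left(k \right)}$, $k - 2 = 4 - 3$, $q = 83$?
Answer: $4640$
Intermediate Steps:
$k = 3$ ($k = 2 + \left(4 - 3\right) = 2 + 1 = 3$)
$E = 56$ ($E = 59 - 3 = 56$)
$\left(\frac{1}{-3 - 4} + q\right) E = \left(\frac{1}{-3 - 4} + 83\right) 56 = \left(\frac{1}{-7} + 83\right) 56 = \left(- \frac{1}{7} + 83\right) 56 = \frac{580}{7} \cdot 56 = 4640$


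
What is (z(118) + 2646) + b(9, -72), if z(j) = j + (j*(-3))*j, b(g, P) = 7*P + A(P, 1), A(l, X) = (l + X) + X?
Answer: -39582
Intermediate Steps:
A(l, X) = l + 2*X (A(l, X) = (X + l) + X = l + 2*X)
b(g, P) = 2 + 8*P (b(g, P) = 7*P + (P + 2*1) = 7*P + (P + 2) = 7*P + (2 + P) = 2 + 8*P)
z(j) = j - 3*j² (z(j) = j + (-3*j)*j = j - 3*j²)
(z(118) + 2646) + b(9, -72) = (118*(1 - 3*118) + 2646) + (2 + 8*(-72)) = (118*(1 - 354) + 2646) + (2 - 576) = (118*(-353) + 2646) - 574 = (-41654 + 2646) - 574 = -39008 - 574 = -39582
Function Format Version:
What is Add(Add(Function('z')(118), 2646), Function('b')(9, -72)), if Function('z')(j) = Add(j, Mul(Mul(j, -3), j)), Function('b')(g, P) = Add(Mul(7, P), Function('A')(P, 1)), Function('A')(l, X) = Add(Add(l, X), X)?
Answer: -39582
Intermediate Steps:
Function('A')(l, X) = Add(l, Mul(2, X)) (Function('A')(l, X) = Add(Add(X, l), X) = Add(l, Mul(2, X)))
Function('b')(g, P) = Add(2, Mul(8, P)) (Function('b')(g, P) = Add(Mul(7, P), Add(P, Mul(2, 1))) = Add(Mul(7, P), Add(P, 2)) = Add(Mul(7, P), Add(2, P)) = Add(2, Mul(8, P)))
Function('z')(j) = Add(j, Mul(-3, Pow(j, 2))) (Function('z')(j) = Add(j, Mul(Mul(-3, j), j)) = Add(j, Mul(-3, Pow(j, 2))))
Add(Add(Function('z')(118), 2646), Function('b')(9, -72)) = Add(Add(Mul(118, Add(1, Mul(-3, 118))), 2646), Add(2, Mul(8, -72))) = Add(Add(Mul(118, Add(1, -354)), 2646), Add(2, -576)) = Add(Add(Mul(118, -353), 2646), -574) = Add(Add(-41654, 2646), -574) = Add(-39008, -574) = -39582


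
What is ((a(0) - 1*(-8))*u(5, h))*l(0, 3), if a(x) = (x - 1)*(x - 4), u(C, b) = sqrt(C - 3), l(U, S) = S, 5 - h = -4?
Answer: 36*sqrt(2) ≈ 50.912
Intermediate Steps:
h = 9 (h = 5 - 1*(-4) = 5 + 4 = 9)
u(C, b) = sqrt(-3 + C)
a(x) = (-1 + x)*(-4 + x)
((a(0) - 1*(-8))*u(5, h))*l(0, 3) = (((4 + 0**2 - 5*0) - 1*(-8))*sqrt(-3 + 5))*3 = (((4 + 0 + 0) + 8)*sqrt(2))*3 = ((4 + 8)*sqrt(2))*3 = (12*sqrt(2))*3 = 36*sqrt(2)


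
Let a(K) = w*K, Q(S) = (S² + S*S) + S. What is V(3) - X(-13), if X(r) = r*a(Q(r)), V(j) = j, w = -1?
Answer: -4222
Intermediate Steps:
Q(S) = S + 2*S² (Q(S) = (S² + S²) + S = 2*S² + S = S + 2*S²)
a(K) = -K
X(r) = -r²*(1 + 2*r) (X(r) = r*(-r*(1 + 2*r)) = -r²*(1 + 2*r))
V(3) - X(-13) = 3 - (-13)²*(-1 - 2*(-13)) = 3 - 169*(-1 + 26) = 3 - 169*25 = 3 - 1*4225 = 3 - 4225 = -4222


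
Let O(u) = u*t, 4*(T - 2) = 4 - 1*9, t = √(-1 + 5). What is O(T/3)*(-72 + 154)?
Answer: 41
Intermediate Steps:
t = 2 (t = √4 = 2)
T = ¾ (T = 2 + (4 - 1*9)/4 = 2 + (4 - 9)/4 = 2 + (¼)*(-5) = 2 - 5/4 = ¾ ≈ 0.75000)
O(u) = 2*u (O(u) = u*2 = 2*u)
O(T/3)*(-72 + 154) = (2*((¾)/3))*(-72 + 154) = (2*((¾)*(⅓)))*82 = (2*(¼))*82 = (½)*82 = 41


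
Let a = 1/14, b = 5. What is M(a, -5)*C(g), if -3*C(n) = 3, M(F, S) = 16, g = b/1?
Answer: -16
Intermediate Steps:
g = 5 (g = 5/1 = 5*1 = 5)
a = 1/14 ≈ 0.071429
C(n) = -1 (C(n) = -⅓*3 = -1)
M(a, -5)*C(g) = 16*(-1) = -16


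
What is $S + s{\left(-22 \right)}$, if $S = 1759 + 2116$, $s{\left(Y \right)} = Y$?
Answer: $3853$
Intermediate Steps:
$S = 3875$
$S + s{\left(-22 \right)} = 3875 - 22 = 3853$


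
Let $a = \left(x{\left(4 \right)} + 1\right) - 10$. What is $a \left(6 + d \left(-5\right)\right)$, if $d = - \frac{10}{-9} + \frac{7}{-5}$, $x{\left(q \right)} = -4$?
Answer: $- \frac{871}{9} \approx -96.778$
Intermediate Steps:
$d = - \frac{13}{45}$ ($d = \left(-10\right) \left(- \frac{1}{9}\right) + 7 \left(- \frac{1}{5}\right) = \frac{10}{9} - \frac{7}{5} = - \frac{13}{45} \approx -0.28889$)
$a = -13$ ($a = \left(-4 + 1\right) - 10 = -3 - 10 = -13$)
$a \left(6 + d \left(-5\right)\right) = - 13 \left(6 - - \frac{13}{9}\right) = - 13 \left(6 + \frac{13}{9}\right) = \left(-13\right) \frac{67}{9} = - \frac{871}{9}$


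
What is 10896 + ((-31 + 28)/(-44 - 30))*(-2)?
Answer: 403149/37 ≈ 10896.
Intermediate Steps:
10896 + ((-31 + 28)/(-44 - 30))*(-2) = 10896 - 3/(-74)*(-2) = 10896 - 3*(-1/74)*(-2) = 10896 + (3/74)*(-2) = 10896 - 3/37 = 403149/37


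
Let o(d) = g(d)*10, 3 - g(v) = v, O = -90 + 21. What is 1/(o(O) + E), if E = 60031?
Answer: 1/60751 ≈ 1.6461e-5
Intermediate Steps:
O = -69
g(v) = 3 - v
o(d) = 30 - 10*d (o(d) = (3 - d)*10 = 30 - 10*d)
1/(o(O) + E) = 1/((30 - 10*(-69)) + 60031) = 1/((30 + 690) + 60031) = 1/(720 + 60031) = 1/60751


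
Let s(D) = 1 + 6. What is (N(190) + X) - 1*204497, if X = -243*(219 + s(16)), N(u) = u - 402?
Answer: -259627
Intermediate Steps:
s(D) = 7
N(u) = -402 + u
X = -54918 (X = -243*(219 + 7) = -243*226 = -54918)
(N(190) + X) - 1*204497 = ((-402 + 190) - 54918) - 1*204497 = (-212 - 54918) - 204497 = -55130 - 204497 = -259627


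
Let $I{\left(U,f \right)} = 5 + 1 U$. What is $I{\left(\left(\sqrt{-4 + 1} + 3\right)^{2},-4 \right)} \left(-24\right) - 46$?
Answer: $-310 - 144 i \sqrt{3} \approx -310.0 - 249.42 i$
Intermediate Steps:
$I{\left(U,f \right)} = 5 + U$
$I{\left(\left(\sqrt{-4 + 1} + 3\right)^{2},-4 \right)} \left(-24\right) - 46 = \left(5 + \left(\sqrt{-4 + 1} + 3\right)^{2}\right) \left(-24\right) - 46 = \left(5 + \left(\sqrt{-3} + 3\right)^{2}\right) \left(-24\right) - 46 = \left(5 + \left(i \sqrt{3} + 3\right)^{2}\right) \left(-24\right) - 46 = \left(5 + \left(3 + i \sqrt{3}\right)^{2}\right) \left(-24\right) - 46 = \left(-120 - 24 \left(3 + i \sqrt{3}\right)^{2}\right) - 46 = -166 - 24 \left(3 + i \sqrt{3}\right)^{2}$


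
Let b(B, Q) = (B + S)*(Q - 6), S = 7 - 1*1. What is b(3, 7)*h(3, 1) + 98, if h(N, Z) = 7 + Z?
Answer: 170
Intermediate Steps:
S = 6 (S = 7 - 1 = 6)
b(B, Q) = (-6 + Q)*(6 + B) (b(B, Q) = (B + 6)*(Q - 6) = (6 + B)*(-6 + Q) = (-6 + Q)*(6 + B))
b(3, 7)*h(3, 1) + 98 = (-36 - 6*3 + 6*7 + 3*7)*(7 + 1) + 98 = (-36 - 18 + 42 + 21)*8 + 98 = 9*8 + 98 = 72 + 98 = 170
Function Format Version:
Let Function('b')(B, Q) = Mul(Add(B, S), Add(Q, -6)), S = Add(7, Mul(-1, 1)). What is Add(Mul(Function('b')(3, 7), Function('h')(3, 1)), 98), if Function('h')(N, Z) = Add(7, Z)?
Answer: 170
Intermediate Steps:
S = 6 (S = Add(7, -1) = 6)
Function('b')(B, Q) = Mul(Add(-6, Q), Add(6, B)) (Function('b')(B, Q) = Mul(Add(B, 6), Add(Q, -6)) = Mul(Add(6, B), Add(-6, Q)) = Mul(Add(-6, Q), Add(6, B)))
Add(Mul(Function('b')(3, 7), Function('h')(3, 1)), 98) = Add(Mul(Add(-36, Mul(-6, 3), Mul(6, 7), Mul(3, 7)), Add(7, 1)), 98) = Add(Mul(Add(-36, -18, 42, 21), 8), 98) = Add(Mul(9, 8), 98) = Add(72, 98) = 170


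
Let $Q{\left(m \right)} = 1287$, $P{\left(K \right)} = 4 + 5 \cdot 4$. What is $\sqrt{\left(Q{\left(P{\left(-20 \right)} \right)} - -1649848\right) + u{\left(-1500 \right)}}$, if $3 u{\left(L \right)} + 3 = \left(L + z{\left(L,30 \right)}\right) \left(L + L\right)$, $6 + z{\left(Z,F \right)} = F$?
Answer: $\sqrt{3127134} \approx 1768.4$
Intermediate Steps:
$z{\left(Z,F \right)} = -6 + F$
$P{\left(K \right)} = 24$ ($P{\left(K \right)} = 4 + 20 = 24$)
$u{\left(L \right)} = -1 + \frac{2 L \left(24 + L\right)}{3}$ ($u{\left(L \right)} = -1 + \frac{\left(L + \left(-6 + 30\right)\right) \left(L + L\right)}{3} = -1 + \frac{\left(L + 24\right) 2 L}{3} = -1 + \frac{\left(24 + L\right) 2 L}{3} = -1 + \frac{2 L \left(24 + L\right)}{3}$)
$\sqrt{\left(Q{\left(P{\left(-20 \right)} \right)} - -1649848\right) + u{\left(-1500 \right)}} = \sqrt{\left(1287 - -1649848\right) + \left(-1 + 16 \left(-1500\right) + \frac{2 \left(-1500\right)^{2}}{3}\right)} = \sqrt{\left(1287 + 1649848\right) - -1475999} = \sqrt{1651135 - -1475999} = \sqrt{1651135 + 1475999} = \sqrt{3127134}$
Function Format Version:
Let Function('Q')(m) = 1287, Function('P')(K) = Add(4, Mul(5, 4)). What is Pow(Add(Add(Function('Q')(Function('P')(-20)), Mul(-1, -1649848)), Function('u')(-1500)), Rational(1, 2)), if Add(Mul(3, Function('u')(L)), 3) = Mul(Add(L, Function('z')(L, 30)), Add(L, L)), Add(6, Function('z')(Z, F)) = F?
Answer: Pow(3127134, Rational(1, 2)) ≈ 1768.4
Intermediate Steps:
Function('z')(Z, F) = Add(-6, F)
Function('P')(K) = 24 (Function('P')(K) = Add(4, 20) = 24)
Function('u')(L) = Add(-1, Mul(Rational(2, 3), L, Add(24, L))) (Function('u')(L) = Add(-1, Mul(Rational(1, 3), Mul(Add(L, Add(-6, 30)), Add(L, L)))) = Add(-1, Mul(Rational(1, 3), Mul(Add(L, 24), Mul(2, L)))) = Add(-1, Mul(Rational(1, 3), Mul(Add(24, L), Mul(2, L)))) = Add(-1, Mul(Rational(1, 3), Mul(2, L, Add(24, L)))) = Add(-1, Mul(Rational(2, 3), L, Add(24, L))))
Pow(Add(Add(Function('Q')(Function('P')(-20)), Mul(-1, -1649848)), Function('u')(-1500)), Rational(1, 2)) = Pow(Add(Add(1287, Mul(-1, -1649848)), Add(-1, Mul(16, -1500), Mul(Rational(2, 3), Pow(-1500, 2)))), Rational(1, 2)) = Pow(Add(Add(1287, 1649848), Add(-1, -24000, Mul(Rational(2, 3), 2250000))), Rational(1, 2)) = Pow(Add(1651135, Add(-1, -24000, 1500000)), Rational(1, 2)) = Pow(Add(1651135, 1475999), Rational(1, 2)) = Pow(3127134, Rational(1, 2))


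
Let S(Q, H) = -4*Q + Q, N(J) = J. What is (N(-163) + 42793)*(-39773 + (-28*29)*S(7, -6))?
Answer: -968596230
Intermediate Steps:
S(Q, H) = -3*Q
(N(-163) + 42793)*(-39773 + (-28*29)*S(7, -6)) = (-163 + 42793)*(-39773 + (-28*29)*(-3*7)) = 42630*(-39773 - 812*(-21)) = 42630*(-39773 + 17052) = 42630*(-22721) = -968596230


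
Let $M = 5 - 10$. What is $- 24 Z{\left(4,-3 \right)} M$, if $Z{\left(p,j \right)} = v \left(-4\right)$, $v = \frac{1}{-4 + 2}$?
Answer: $240$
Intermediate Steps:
$v = - \frac{1}{2}$ ($v = \frac{1}{-2} = - \frac{1}{2} \approx -0.5$)
$M = -5$
$Z{\left(p,j \right)} = 2$ ($Z{\left(p,j \right)} = \left(- \frac{1}{2}\right) \left(-4\right) = 2$)
$- 24 Z{\left(4,-3 \right)} M = \left(-24\right) 2 \left(-5\right) = \left(-48\right) \left(-5\right) = 240$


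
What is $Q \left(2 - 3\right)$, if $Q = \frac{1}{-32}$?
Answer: $\frac{1}{32} \approx 0.03125$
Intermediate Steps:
$Q = - \frac{1}{32} \approx -0.03125$
$Q \left(2 - 3\right) = - \frac{2 - 3}{32} = \left(- \frac{1}{32}\right) \left(-1\right) = \frac{1}{32}$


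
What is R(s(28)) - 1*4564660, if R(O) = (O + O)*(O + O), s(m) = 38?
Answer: -4558884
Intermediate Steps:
R(O) = 4*O² (R(O) = (2*O)*(2*O) = 4*O²)
R(s(28)) - 1*4564660 = 4*38² - 1*4564660 = 4*1444 - 4564660 = 5776 - 4564660 = -4558884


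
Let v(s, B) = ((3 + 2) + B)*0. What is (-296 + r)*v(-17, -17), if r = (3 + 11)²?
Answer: 0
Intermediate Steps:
v(s, B) = 0 (v(s, B) = (5 + B)*0 = 0)
r = 196 (r = 14² = 196)
(-296 + r)*v(-17, -17) = (-296 + 196)*0 = -100*0 = 0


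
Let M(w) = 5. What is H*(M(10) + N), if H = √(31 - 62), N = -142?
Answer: -137*I*√31 ≈ -762.78*I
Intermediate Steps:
H = I*√31 (H = √(-31) = I*√31 ≈ 5.5678*I)
H*(M(10) + N) = (I*√31)*(5 - 142) = (I*√31)*(-137) = -137*I*√31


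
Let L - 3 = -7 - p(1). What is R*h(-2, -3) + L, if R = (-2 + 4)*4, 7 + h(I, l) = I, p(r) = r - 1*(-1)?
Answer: -78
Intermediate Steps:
p(r) = 1 + r (p(r) = r + 1 = 1 + r)
h(I, l) = -7 + I
R = 8 (R = 2*4 = 8)
L = -6 (L = 3 + (-7 - (1 + 1)) = 3 + (-7 - 1*2) = 3 + (-7 - 2) = 3 - 9 = -6)
R*h(-2, -3) + L = 8*(-7 - 2) - 6 = 8*(-9) - 6 = -72 - 6 = -78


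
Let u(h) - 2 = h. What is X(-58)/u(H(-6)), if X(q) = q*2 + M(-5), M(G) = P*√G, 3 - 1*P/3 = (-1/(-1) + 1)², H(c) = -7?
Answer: 116/5 + 3*I*√5/5 ≈ 23.2 + 1.3416*I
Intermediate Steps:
u(h) = 2 + h
P = -3 (P = 9 - 3*(-1/(-1) + 1)² = 9 - 3*(-1*(-1) + 1)² = 9 - 3*(1 + 1)² = 9 - 3*2² = 9 - 3*4 = 9 - 12 = -3)
M(G) = -3*√G
X(q) = 2*q - 3*I*√5 (X(q) = q*2 - 3*I*√5 = 2*q - 3*I*√5)
X(-58)/u(H(-6)) = (2*(-58) - 3*I*√5)/(2 - 7) = (-116 - 3*I*√5)/(-5) = (-116 - 3*I*√5)*(-⅕) = 116/5 + 3*I*√5/5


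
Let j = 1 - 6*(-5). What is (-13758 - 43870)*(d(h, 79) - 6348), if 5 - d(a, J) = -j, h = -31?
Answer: 363747936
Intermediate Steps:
j = 31 (j = 1 + 30 = 31)
d(a, J) = 36 (d(a, J) = 5 - (-1)*31 = 5 - 1*(-31) = 5 + 31 = 36)
(-13758 - 43870)*(d(h, 79) - 6348) = (-13758 - 43870)*(36 - 6348) = -57628*(-6312) = 363747936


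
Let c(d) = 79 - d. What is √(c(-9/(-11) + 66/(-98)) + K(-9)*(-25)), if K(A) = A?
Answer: √1801558/77 ≈ 17.431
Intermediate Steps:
√(c(-9/(-11) + 66/(-98)) + K(-9)*(-25)) = √((79 - (-9/(-11) + 66/(-98))) - 9*(-25)) = √((79 - (-9*(-1/11) + 66*(-1/98))) + 225) = √((79 - (9/11 - 33/49)) + 225) = √((79 - 1*78/539) + 225) = √((79 - 78/539) + 225) = √(42503/539 + 225) = √(163778/539) = √1801558/77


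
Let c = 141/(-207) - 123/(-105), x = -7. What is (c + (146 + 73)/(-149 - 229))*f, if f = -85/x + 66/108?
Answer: -2074637/1825740 ≈ -1.1363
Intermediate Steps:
c = 1184/2415 (c = 141*(-1/207) - 123*(-1/105) = -47/69 + 41/35 = 1184/2415 ≈ 0.49027)
f = 1607/126 (f = -85/(-7) + 66/108 = -85*(-⅐) + 66*(1/108) = 85/7 + 11/18 = 1607/126 ≈ 12.754)
(c + (146 + 73)/(-149 - 229))*f = (1184/2415 + (146 + 73)/(-149 - 229))*(1607/126) = (1184/2415 + 219/(-378))*(1607/126) = (1184/2415 + 219*(-1/378))*(1607/126) = (1184/2415 - 73/126)*(1607/126) = -1291/14490*1607/126 = -2074637/1825740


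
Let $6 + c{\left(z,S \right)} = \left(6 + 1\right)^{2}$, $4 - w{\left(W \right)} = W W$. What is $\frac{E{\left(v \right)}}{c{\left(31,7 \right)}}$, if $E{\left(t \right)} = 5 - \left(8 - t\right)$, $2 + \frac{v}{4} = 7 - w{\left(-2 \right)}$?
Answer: $\frac{17}{43} \approx 0.39535$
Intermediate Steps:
$w{\left(W \right)} = 4 - W^{2}$ ($w{\left(W \right)} = 4 - W W = 4 - W^{2}$)
$v = 20$ ($v = -8 + 4 \left(7 - \left(4 - \left(-2\right)^{2}\right)\right) = -8 + 4 \left(7 - \left(4 - 4\right)\right) = -8 + 4 \left(7 - 0\right) = -8 + 4 \left(7 + 0\right) = -8 + 4 \cdot 7 = -8 + 28 = 20$)
$c{\left(z,S \right)} = 43$ ($c{\left(z,S \right)} = -6 + \left(6 + 1\right)^{2} = -6 + 7^{2} = -6 + 49 = 43$)
$E{\left(t \right)} = -3 + t$ ($E{\left(t \right)} = 5 + \left(-8 + t\right) = -3 + t$)
$\frac{E{\left(v \right)}}{c{\left(31,7 \right)}} = \frac{-3 + 20}{43} = 17 \cdot \frac{1}{43} = \frac{17}{43}$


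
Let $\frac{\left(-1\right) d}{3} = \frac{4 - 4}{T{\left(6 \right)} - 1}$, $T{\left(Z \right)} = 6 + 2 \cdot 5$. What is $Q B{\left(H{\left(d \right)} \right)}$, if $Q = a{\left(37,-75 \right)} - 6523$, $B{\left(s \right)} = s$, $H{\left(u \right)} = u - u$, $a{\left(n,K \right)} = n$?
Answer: $0$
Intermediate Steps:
$T{\left(Z \right)} = 16$ ($T{\left(Z \right)} = 6 + 10 = 16$)
$d = 0$ ($d = - 3 \frac{4 - 4}{16 - 1} = - 3 \cdot \frac{0}{15} = - 3 \cdot 0 \cdot \frac{1}{15} = \left(-3\right) 0 = 0$)
$H{\left(u \right)} = 0$
$Q = -6486$ ($Q = 37 - 6523 = -6486$)
$Q B{\left(H{\left(d \right)} \right)} = \left(-6486\right) 0 = 0$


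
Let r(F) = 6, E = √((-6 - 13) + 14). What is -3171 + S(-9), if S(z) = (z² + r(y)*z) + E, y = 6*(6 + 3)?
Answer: -3144 + I*√5 ≈ -3144.0 + 2.2361*I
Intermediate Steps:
y = 54 (y = 6*9 = 54)
E = I*√5 (E = √(-19 + 14) = √(-5) = I*√5 ≈ 2.2361*I)
S(z) = z² + 6*z + I*√5 (S(z) = (z² + 6*z) + I*√5 = z² + 6*z + I*√5)
-3171 + S(-9) = -3171 + ((-9)² + 6*(-9) + I*√5) = -3171 + (81 - 54 + I*√5) = -3171 + (27 + I*√5) = -3144 + I*√5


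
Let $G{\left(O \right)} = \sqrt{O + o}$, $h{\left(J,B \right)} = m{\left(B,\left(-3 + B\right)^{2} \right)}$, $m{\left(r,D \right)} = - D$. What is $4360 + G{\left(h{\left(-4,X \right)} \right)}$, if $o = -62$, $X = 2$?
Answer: $4360 + 3 i \sqrt{7} \approx 4360.0 + 7.9373 i$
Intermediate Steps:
$h{\left(J,B \right)} = - \left(-3 + B\right)^{2}$
$G{\left(O \right)} = \sqrt{-62 + O}$ ($G{\left(O \right)} = \sqrt{O - 62} = \sqrt{-62 + O}$)
$4360 + G{\left(h{\left(-4,X \right)} \right)} = 4360 + \sqrt{-62 - \left(-3 + 2\right)^{2}} = 4360 + \sqrt{-62 - \left(-1\right)^{2}} = 4360 + \sqrt{-62 - 1} = 4360 + \sqrt{-63} = 4360 + 3 i \sqrt{7}$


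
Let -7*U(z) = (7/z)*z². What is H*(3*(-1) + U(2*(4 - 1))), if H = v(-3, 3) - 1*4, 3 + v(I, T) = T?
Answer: 36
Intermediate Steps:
v(I, T) = -3 + T
U(z) = -z (U(z) = -7/z*z²/7 = -z)
H = -4 (H = (-3 + 3) - 1*4 = 0 - 4 = -4)
H*(3*(-1) + U(2*(4 - 1))) = -4*(3*(-1) - 2*(4 - 1)) = -4*(-3 - 2*3) = -4*(-3 - 1*6) = -4*(-3 - 6) = -4*(-9) = 36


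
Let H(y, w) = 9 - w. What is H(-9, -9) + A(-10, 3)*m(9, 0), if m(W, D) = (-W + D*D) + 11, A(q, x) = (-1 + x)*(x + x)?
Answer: 42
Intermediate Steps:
A(q, x) = 2*x*(-1 + x) (A(q, x) = (-1 + x)*(2*x) = 2*x*(-1 + x))
m(W, D) = 11 + D² - W (m(W, D) = (-W + D²) + 11 = (D² - W) + 11 = 11 + D² - W)
H(-9, -9) + A(-10, 3)*m(9, 0) = (9 - 1*(-9)) + (2*3*(-1 + 3))*(11 + 0² - 1*9) = (9 + 9) + (2*3*2)*(11 + 0 - 9) = 18 + 12*2 = 18 + 24 = 42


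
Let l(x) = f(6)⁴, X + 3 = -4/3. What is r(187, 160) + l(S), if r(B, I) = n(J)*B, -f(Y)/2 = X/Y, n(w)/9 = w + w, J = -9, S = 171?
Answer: -198730373/6561 ≈ -30290.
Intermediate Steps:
X = -13/3 (X = -3 - 4/3 = -13/3 ≈ -4.3333)
n(w) = 18*w (n(w) = 9*(w + w) = 9*(2*w) = 18*w)
f(Y) = 26/(3*Y) (f(Y) = -(-26)/(3*Y) = 26/(3*Y))
l(x) = 28561/6561 (l(x) = ((26/3)/6)⁴ = ((26/3)*(⅙))⁴ = (13/9)⁴ = 28561/6561)
r(B, I) = -162*B (r(B, I) = (18*(-9))*B = -162*B)
r(187, 160) + l(S) = -162*187 + 28561/6561 = -30294 + 28561/6561 = -198730373/6561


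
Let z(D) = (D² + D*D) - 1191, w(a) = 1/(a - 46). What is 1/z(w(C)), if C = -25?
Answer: -5041/6003829 ≈ -0.00083963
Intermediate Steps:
w(a) = 1/(-46 + a)
z(D) = -1191 + 2*D² (z(D) = (D² + D²) - 1191 = 2*D² - 1191 = -1191 + 2*D²)
1/z(w(C)) = 1/(-1191 + 2*(1/(-46 - 25))²) = 1/(-1191 + 2*(1/(-71))²) = 1/(-1191 + 2*(-1/71)²) = 1/(-1191 + 2*(1/5041)) = 1/(-1191 + 2/5041) = 1/(-6003829/5041) = -5041/6003829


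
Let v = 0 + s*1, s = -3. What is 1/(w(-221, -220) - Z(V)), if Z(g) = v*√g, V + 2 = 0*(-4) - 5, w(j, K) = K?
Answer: -220/48463 - 3*I*√7/48463 ≈ -0.0045395 - 0.00016378*I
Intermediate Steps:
v = -3 (v = 0 - 3*1 = 0 - 3 = -3)
V = -7 (V = -2 + (0*(-4) - 5) = -2 + (0 - 5) = -2 - 5 = -7)
Z(g) = -3*√g
1/(w(-221, -220) - Z(V)) = 1/(-220 - (-3)*√(-7)) = 1/(-220 - (-3)*I*√7) = 1/(-220 + 3*I*√7)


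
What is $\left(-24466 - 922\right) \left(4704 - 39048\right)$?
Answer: $871925472$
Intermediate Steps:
$\left(-24466 - 922\right) \left(4704 - 39048\right) = \left(-25388\right) \left(-34344\right) = 871925472$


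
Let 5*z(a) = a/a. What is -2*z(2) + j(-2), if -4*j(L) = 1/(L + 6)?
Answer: -37/80 ≈ -0.46250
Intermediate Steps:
j(L) = -1/(4*(6 + L)) (j(L) = -1/(4*(L + 6)) = -1/(4*(6 + L)))
z(a) = ⅕ (z(a) = (a/a)/5 = (⅕)*1 = ⅕)
-2*z(2) + j(-2) = -2*⅕ - 1/(24 + 4*(-2)) = -⅖ - 1/(24 - 8) = -⅖ - 1/16 = -37/80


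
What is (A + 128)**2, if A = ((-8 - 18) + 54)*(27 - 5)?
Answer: 553536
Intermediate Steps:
A = 616 (A = (-26 + 54)*22 = 28*22 = 616)
(A + 128)**2 = (616 + 128)**2 = 744**2 = 553536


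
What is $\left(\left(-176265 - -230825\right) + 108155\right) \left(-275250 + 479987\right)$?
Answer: $33313780955$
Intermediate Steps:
$\left(\left(-176265 - -230825\right) + 108155\right) \left(-275250 + 479987\right) = \left(\left(-176265 + 230825\right) + 108155\right) 204737 = \left(54560 + 108155\right) 204737 = 162715 \cdot 204737 = 33313780955$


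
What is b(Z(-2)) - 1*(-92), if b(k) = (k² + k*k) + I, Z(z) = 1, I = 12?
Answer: 106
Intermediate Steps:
b(k) = 12 + 2*k² (b(k) = (k² + k*k) + 12 = (k² + k²) + 12 = 2*k² + 12 = 12 + 2*k²)
b(Z(-2)) - 1*(-92) = (12 + 2*1²) - 1*(-92) = (12 + 2*1) + 92 = (12 + 2) + 92 = 14 + 92 = 106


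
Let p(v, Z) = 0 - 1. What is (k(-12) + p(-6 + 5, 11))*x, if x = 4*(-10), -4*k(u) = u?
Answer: -80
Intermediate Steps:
p(v, Z) = -1
k(u) = -u/4
x = -40
(k(-12) + p(-6 + 5, 11))*x = (-1/4*(-12) - 1)*(-40) = (3 - 1)*(-40) = 2*(-40) = -80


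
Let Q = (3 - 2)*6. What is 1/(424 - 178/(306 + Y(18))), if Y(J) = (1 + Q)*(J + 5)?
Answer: 467/197830 ≈ 0.0023606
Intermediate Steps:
Q = 6 (Q = 1*6 = 6)
Y(J) = 35 + 7*J (Y(J) = (1 + 6)*(J + 5) = 7*(5 + J) = 35 + 7*J)
1/(424 - 178/(306 + Y(18))) = 1/(424 - 178/(306 + (35 + 7*18))) = 1/(424 - 178/(306 + (35 + 126))) = 1/(424 - 178/(306 + 161)) = 1/(424 - 178/467) = 1/(197830/467) = 467/197830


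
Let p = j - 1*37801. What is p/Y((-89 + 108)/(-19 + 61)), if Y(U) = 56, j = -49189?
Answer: -43495/28 ≈ -1553.4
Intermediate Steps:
p = -86990 (p = -49189 - 1*37801 = -49189 - 37801 = -86990)
p/Y((-89 + 108)/(-19 + 61)) = -86990/56 = -86990*1/56 = -43495/28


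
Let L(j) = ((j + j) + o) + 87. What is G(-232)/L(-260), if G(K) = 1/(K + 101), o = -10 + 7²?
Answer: 1/51614 ≈ 1.9375e-5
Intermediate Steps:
o = 39 (o = -10 + 49 = 39)
G(K) = 1/(101 + K)
L(j) = 126 + 2*j (L(j) = ((j + j) + 39) + 87 = (2*j + 39) + 87 = (39 + 2*j) + 87 = 126 + 2*j)
G(-232)/L(-260) = 1/((101 - 232)*(126 + 2*(-260))) = 1/((-131)*(126 - 520)) = -1/131/(-394) = -1/131*(-1/394) = 1/51614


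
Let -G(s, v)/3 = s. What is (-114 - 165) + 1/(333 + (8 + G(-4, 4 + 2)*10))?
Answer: -128618/461 ≈ -279.00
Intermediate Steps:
G(s, v) = -3*s
(-114 - 165) + 1/(333 + (8 + G(-4, 4 + 2)*10)) = (-114 - 165) + 1/(333 + (8 - 3*(-4)*10)) = -279 + 1/(333 + (8 + 12*10)) = -279 + 1/(333 + (8 + 120)) = -279 + 1/(333 + 128) = -279 + 1/461 = -128618/461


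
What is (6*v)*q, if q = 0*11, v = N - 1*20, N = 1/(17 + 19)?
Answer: 0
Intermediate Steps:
N = 1/36 ≈ 0.027778
v = -719/36 (v = 1/36 - 1*20 = 1/36 - 20 = -719/36 ≈ -19.972)
q = 0
(6*v)*q = (6*(-719/36))*0 = -719/6*0 = 0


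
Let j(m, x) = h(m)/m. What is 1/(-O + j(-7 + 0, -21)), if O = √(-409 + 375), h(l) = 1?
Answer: 7*I/(-I + 7*√34) ≈ -0.0041992 + 0.1714*I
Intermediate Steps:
j(m, x) = 1/m
O = I*√34 (O = √(-34) = I*√34 ≈ 5.8309*I)
1/(-O + j(-7 + 0, -21)) = 1/(-I*√34 + 1/(-7 + 0)) = 1/(-I*√34 + 1/(-7)) = 1/(-I*√34 - ⅐) = 1/(-⅐ - I*√34)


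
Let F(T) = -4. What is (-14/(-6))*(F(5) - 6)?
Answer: -70/3 ≈ -23.333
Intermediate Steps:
(-14/(-6))*(F(5) - 6) = (-14/(-6))*(-4 - 6) = -14*(-⅙)*(-10) = (7/3)*(-10) = -70/3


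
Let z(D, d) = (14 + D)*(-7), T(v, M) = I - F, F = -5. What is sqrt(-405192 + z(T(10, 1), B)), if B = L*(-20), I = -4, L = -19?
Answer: 3*I*sqrt(45033) ≈ 636.63*I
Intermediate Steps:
T(v, M) = 1 (T(v, M) = -4 - 1*(-5) = -4 + 5 = 1)
B = 380 (B = -19*(-20) = 380)
z(D, d) = -98 - 7*D
sqrt(-405192 + z(T(10, 1), B)) = sqrt(-405192 + (-98 - 7*1)) = sqrt(-405192 + (-98 - 7)) = sqrt(-405192 - 105) = sqrt(-405297) = 3*I*sqrt(45033)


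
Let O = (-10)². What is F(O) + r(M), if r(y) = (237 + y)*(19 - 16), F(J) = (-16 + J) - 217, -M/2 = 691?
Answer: -3568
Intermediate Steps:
O = 100
M = -1382 (M = -2*691 = -1382)
F(J) = -233 + J
r(y) = 711 + 3*y (r(y) = (237 + y)*3 = 711 + 3*y)
F(O) + r(M) = (-233 + 100) + (711 + 3*(-1382)) = -133 + (711 - 4146) = -133 - 3435 = -3568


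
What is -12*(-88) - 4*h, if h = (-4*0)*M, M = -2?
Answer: 1056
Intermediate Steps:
h = 0 (h = -4*0*(-2) = 0*(-2) = 0)
-12*(-88) - 4*h = -12*(-88) - 4*0 = 1056 + 0 = 1056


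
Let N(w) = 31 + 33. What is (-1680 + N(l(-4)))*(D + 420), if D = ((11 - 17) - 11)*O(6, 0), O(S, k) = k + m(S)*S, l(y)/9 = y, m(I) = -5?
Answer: -1502880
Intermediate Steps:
l(y) = 9*y
O(S, k) = k - 5*S
D = 510 (D = ((11 - 17) - 11)*(0 - 5*6) = (-6 - 11)*(0 - 30) = -17*(-30) = 510)
N(w) = 64
(-1680 + N(l(-4)))*(D + 420) = (-1680 + 64)*(510 + 420) = -1616*930 = -1502880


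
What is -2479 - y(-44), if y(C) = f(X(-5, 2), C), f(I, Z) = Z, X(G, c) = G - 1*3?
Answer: -2435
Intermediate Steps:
X(G, c) = -3 + G (X(G, c) = G - 3 = -3 + G)
y(C) = C
-2479 - y(-44) = -2479 - 1*(-44) = -2479 + 44 = -2435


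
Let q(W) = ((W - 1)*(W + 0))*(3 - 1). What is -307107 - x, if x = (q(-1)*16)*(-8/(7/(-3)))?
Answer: -2151285/7 ≈ -3.0733e+5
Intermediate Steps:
q(W) = 2*W*(-1 + W) (q(W) = ((-1 + W)*W)*2 = (W*(-1 + W))*2 = 2*W*(-1 + W))
x = 1536/7 (x = ((2*(-1)*(-1 - 1))*16)*(-8/(7/(-3))) = ((2*(-1)*(-2))*16)*(-8/(7*(-1/3))) = (4*16)*(-8/(-7/3)) = 64*(-3/7*(-8)) = 64*(24/7) = 1536/7 ≈ 219.43)
-307107 - x = -307107 - 1*1536/7 = -307107 - 1536/7 = -2151285/7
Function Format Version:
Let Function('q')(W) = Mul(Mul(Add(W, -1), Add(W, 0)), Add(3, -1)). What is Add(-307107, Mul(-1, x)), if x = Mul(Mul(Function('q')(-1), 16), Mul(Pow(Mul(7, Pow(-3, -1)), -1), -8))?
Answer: Rational(-2151285, 7) ≈ -3.0733e+5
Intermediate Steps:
Function('q')(W) = Mul(2, W, Add(-1, W)) (Function('q')(W) = Mul(Mul(Add(-1, W), W), 2) = Mul(Mul(W, Add(-1, W)), 2) = Mul(2, W, Add(-1, W)))
x = Rational(1536, 7) (x = Mul(Mul(Mul(2, -1, Add(-1, -1)), 16), Mul(Pow(Mul(7, Pow(-3, -1)), -1), -8)) = Mul(Mul(Mul(2, -1, -2), 16), Mul(Pow(Mul(7, Rational(-1, 3)), -1), -8)) = Mul(Mul(4, 16), Mul(Pow(Rational(-7, 3), -1), -8)) = Mul(64, Mul(Rational(-3, 7), -8)) = Mul(64, Rational(24, 7)) = Rational(1536, 7) ≈ 219.43)
Add(-307107, Mul(-1, x)) = Add(-307107, Mul(-1, Rational(1536, 7))) = Add(-307107, Rational(-1536, 7)) = Rational(-2151285, 7)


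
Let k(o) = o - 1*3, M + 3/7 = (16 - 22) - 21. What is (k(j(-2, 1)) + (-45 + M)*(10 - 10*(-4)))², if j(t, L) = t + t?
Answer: 645109201/49 ≈ 1.3165e+7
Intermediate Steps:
M = -192/7 (M = -3/7 + ((16 - 22) - 21) = -3/7 + (-6 - 21) = -3/7 - 27 = -192/7 ≈ -27.429)
j(t, L) = 2*t
k(o) = -3 + o (k(o) = o - 3 = -3 + o)
(k(j(-2, 1)) + (-45 + M)*(10 - 10*(-4)))² = ((-3 + 2*(-2)) + (-45 - 192/7)*(10 - 10*(-4)))² = ((-3 - 4) - 507*(10 + 40)/7)² = (-7 - 507/7*50)² = (-7 - 25350/7)² = (-25399/7)² = 645109201/49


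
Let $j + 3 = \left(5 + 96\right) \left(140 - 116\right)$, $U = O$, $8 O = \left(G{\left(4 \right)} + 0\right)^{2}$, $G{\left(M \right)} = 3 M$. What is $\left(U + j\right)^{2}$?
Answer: $5948721$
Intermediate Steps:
$O = 18$ ($O = \frac{\left(3 \cdot 4 + 0\right)^{2}}{8} = \frac{\left(12 + 0\right)^{2}}{8} = \frac{12^{2}}{8} = \frac{1}{8} \cdot 144 = 18$)
$U = 18$
$j = 2421$ ($j = -3 + \left(5 + 96\right) \left(140 - 116\right) = -3 + 101 \cdot 24 = -3 + 2424 = 2421$)
$\left(U + j\right)^{2} = \left(18 + 2421\right)^{2} = 2439^{2} = 5948721$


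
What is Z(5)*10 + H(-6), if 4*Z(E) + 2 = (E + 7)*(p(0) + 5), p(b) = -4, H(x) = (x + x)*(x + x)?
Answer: 169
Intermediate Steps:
H(x) = 4*x² (H(x) = (2*x)*(2*x) = 4*x²)
Z(E) = 5/4 + E/4 (Z(E) = -½ + ((E + 7)*(-4 + 5))/4 = -½ + ((7 + E)*1)/4 = -½ + (7 + E)/4 = -½ + (7/4 + E/4) = 5/4 + E/4)
Z(5)*10 + H(-6) = (5/4 + (¼)*5)*10 + 4*(-6)² = (5/4 + 5/4)*10 + 4*36 = (5/2)*10 + 144 = 25 + 144 = 169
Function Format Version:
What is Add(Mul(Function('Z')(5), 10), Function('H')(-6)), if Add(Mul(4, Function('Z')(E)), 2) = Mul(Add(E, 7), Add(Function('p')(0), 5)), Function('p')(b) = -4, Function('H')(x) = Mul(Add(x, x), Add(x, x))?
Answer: 169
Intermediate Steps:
Function('H')(x) = Mul(4, Pow(x, 2)) (Function('H')(x) = Mul(Mul(2, x), Mul(2, x)) = Mul(4, Pow(x, 2)))
Function('Z')(E) = Add(Rational(5, 4), Mul(Rational(1, 4), E)) (Function('Z')(E) = Add(Rational(-1, 2), Mul(Rational(1, 4), Mul(Add(E, 7), Add(-4, 5)))) = Add(Rational(-1, 2), Mul(Rational(1, 4), Mul(Add(7, E), 1))) = Add(Rational(-1, 2), Mul(Rational(1, 4), Add(7, E))) = Add(Rational(-1, 2), Add(Rational(7, 4), Mul(Rational(1, 4), E))) = Add(Rational(5, 4), Mul(Rational(1, 4), E)))
Add(Mul(Function('Z')(5), 10), Function('H')(-6)) = Add(Mul(Add(Rational(5, 4), Mul(Rational(1, 4), 5)), 10), Mul(4, Pow(-6, 2))) = Add(Mul(Add(Rational(5, 4), Rational(5, 4)), 10), Mul(4, 36)) = Add(Mul(Rational(5, 2), 10), 144) = Add(25, 144) = 169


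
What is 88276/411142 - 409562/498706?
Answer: -31091092237/51259745563 ≈ -0.60654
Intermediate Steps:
88276/411142 - 409562/498706 = 88276*(1/411142) - 409562*1/498706 = 44138/205571 - 204781/249353 = -31091092237/51259745563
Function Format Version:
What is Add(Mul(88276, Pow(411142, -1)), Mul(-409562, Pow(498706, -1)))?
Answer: Rational(-31091092237, 51259745563) ≈ -0.60654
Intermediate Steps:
Add(Mul(88276, Pow(411142, -1)), Mul(-409562, Pow(498706, -1))) = Add(Mul(88276, Rational(1, 411142)), Mul(-409562, Rational(1, 498706))) = Add(Rational(44138, 205571), Rational(-204781, 249353)) = Rational(-31091092237, 51259745563)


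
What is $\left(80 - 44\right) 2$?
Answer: $72$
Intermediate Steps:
$\left(80 - 44\right) 2 = 36 \cdot 2 = 72$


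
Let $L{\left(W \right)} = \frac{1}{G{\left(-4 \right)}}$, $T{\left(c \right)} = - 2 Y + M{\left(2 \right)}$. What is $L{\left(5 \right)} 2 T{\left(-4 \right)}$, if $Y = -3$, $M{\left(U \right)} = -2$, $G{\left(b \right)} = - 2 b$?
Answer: $1$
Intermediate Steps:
$T{\left(c \right)} = 4$ ($T{\left(c \right)} = \left(-2\right) \left(-3\right) - 2 = 6 - 2 = 4$)
$L{\left(W \right)} = \frac{1}{8}$ ($L{\left(W \right)} = \frac{1}{\left(-2\right) \left(-4\right)} = \frac{1}{8}$)
$L{\left(5 \right)} 2 T{\left(-4 \right)} = \frac{1}{8} \cdot 2 \cdot 4 = \frac{1}{4} \cdot 4 = 1$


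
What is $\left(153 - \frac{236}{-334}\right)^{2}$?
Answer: $\frac{658897561}{27889} \approx 23626.0$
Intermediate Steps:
$\left(153 - \frac{236}{-334}\right)^{2} = \left(153 - - \frac{118}{167}\right)^{2} = \left(153 + \frac{118}{167}\right)^{2} = \left(\frac{25669}{167}\right)^{2} = \frac{658897561}{27889}$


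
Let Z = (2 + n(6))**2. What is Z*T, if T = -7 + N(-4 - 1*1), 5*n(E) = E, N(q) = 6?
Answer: -256/25 ≈ -10.240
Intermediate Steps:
n(E) = E/5
Z = 256/25 (Z = (2 + (1/5)*6)**2 = (2 + 6/5)**2 = (16/5)**2 = 256/25 ≈ 10.240)
T = -1 (T = -7 + 6 = -1)
Z*T = (256/25)*(-1) = -256/25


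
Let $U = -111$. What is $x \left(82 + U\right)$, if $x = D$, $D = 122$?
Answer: $-3538$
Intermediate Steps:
$x = 122$
$x \left(82 + U\right) = 122 \left(82 - 111\right) = 122 \left(-29\right) = -3538$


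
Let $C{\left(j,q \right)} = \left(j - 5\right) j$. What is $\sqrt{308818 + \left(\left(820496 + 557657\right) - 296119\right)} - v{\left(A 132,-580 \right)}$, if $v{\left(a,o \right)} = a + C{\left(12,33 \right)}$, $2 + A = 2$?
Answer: $-84 + 2 \sqrt{347713} \approx 1095.3$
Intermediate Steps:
$C{\left(j,q \right)} = j \left(-5 + j\right)$ ($C{\left(j,q \right)} = \left(-5 + j\right) j = j \left(-5 + j\right)$)
$A = 0$ ($A = -2 + 2 = 0$)
$v{\left(a,o \right)} = 84 + a$ ($v{\left(a,o \right)} = a + 12 \left(-5 + 12\right) = a + 12 \cdot 7 = a + 84 = 84 + a$)
$\sqrt{308818 + \left(\left(820496 + 557657\right) - 296119\right)} - v{\left(A 132,-580 \right)} = \sqrt{308818 + \left(\left(820496 + 557657\right) - 296119\right)} - \left(84 + 0 \cdot 132\right) = \sqrt{308818 + \left(1378153 - 296119\right)} - \left(84 + 0\right) = \sqrt{308818 + 1082034} - 84 = \sqrt{1390852} - 84 = 2 \sqrt{347713} - 84 = -84 + 2 \sqrt{347713}$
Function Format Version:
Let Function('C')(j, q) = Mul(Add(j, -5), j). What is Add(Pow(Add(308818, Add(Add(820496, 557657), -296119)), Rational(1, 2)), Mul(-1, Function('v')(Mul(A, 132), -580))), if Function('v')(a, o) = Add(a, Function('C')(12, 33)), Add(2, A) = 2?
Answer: Add(-84, Mul(2, Pow(347713, Rational(1, 2)))) ≈ 1095.3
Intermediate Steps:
Function('C')(j, q) = Mul(j, Add(-5, j)) (Function('C')(j, q) = Mul(Add(-5, j), j) = Mul(j, Add(-5, j)))
A = 0 (A = Add(-2, 2) = 0)
Function('v')(a, o) = Add(84, a) (Function('v')(a, o) = Add(a, Mul(12, Add(-5, 12))) = Add(a, Mul(12, 7)) = Add(a, 84) = Add(84, a))
Add(Pow(Add(308818, Add(Add(820496, 557657), -296119)), Rational(1, 2)), Mul(-1, Function('v')(Mul(A, 132), -580))) = Add(Pow(Add(308818, Add(Add(820496, 557657), -296119)), Rational(1, 2)), Mul(-1, Add(84, Mul(0, 132)))) = Add(Pow(Add(308818, Add(1378153, -296119)), Rational(1, 2)), Mul(-1, Add(84, 0))) = Add(Pow(Add(308818, 1082034), Rational(1, 2)), Mul(-1, 84)) = Add(Pow(1390852, Rational(1, 2)), -84) = Add(Mul(2, Pow(347713, Rational(1, 2))), -84) = Add(-84, Mul(2, Pow(347713, Rational(1, 2))))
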